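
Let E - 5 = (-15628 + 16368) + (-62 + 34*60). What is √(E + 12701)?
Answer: 8*√241 ≈ 124.19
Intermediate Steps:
E = 2723 (E = 5 + ((-15628 + 16368) + (-62 + 34*60)) = 5 + (740 + (-62 + 2040)) = 5 + (740 + 1978) = 5 + 2718 = 2723)
√(E + 12701) = √(2723 + 12701) = √15424 = 8*√241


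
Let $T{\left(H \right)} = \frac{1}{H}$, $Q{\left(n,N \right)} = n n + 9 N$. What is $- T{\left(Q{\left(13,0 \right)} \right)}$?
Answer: $- \frac{1}{169} \approx -0.0059172$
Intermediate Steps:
$Q{\left(n,N \right)} = n^{2} + 9 N$
$- T{\left(Q{\left(13,0 \right)} \right)} = - \frac{1}{13^{2} + 9 \cdot 0} = - \frac{1}{169 + 0} = - \frac{1}{169}$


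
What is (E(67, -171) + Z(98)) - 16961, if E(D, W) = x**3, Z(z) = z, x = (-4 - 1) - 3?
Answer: -17375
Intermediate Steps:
x = -8 (x = -5 - 3 = -8)
E(D, W) = -512 (E(D, W) = (-8)**3 = -512)
(E(67, -171) + Z(98)) - 16961 = (-512 + 98) - 16961 = -414 - 16961 = -17375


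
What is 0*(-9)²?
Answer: 0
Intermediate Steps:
0*(-9)² = 0*81 = 0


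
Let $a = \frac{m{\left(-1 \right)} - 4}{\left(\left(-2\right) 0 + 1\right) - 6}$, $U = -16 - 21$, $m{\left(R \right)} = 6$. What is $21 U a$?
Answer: $\frac{1554}{5} \approx 310.8$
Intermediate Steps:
$U = -37$
$a = - \frac{2}{5}$ ($a = \frac{6 - 4}{\left(\left(-2\right) 0 + 1\right) - 6} = \frac{2}{\left(0 + 1\right) - 6} = \frac{2}{1 - 6} = \frac{2}{-5} = 2 \left(- \frac{1}{5}\right) = - \frac{2}{5} \approx -0.4$)
$21 U a = 21 \left(-37\right) \left(- \frac{2}{5}\right) = \left(-777\right) \left(- \frac{2}{5}\right) = \frac{1554}{5}$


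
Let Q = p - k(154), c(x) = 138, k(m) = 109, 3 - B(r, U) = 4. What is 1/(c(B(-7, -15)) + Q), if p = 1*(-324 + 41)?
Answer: -1/254 ≈ -0.0039370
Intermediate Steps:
B(r, U) = -1 (B(r, U) = 3 - 1*4 = 3 - 4 = -1)
p = -283 (p = 1*(-283) = -283)
Q = -392 (Q = -283 - 1*109 = -283 - 109 = -392)
1/(c(B(-7, -15)) + Q) = 1/(138 - 392) = 1/(-254) = -1/254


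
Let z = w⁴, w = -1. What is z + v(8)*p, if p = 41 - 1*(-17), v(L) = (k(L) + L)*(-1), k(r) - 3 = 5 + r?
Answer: -1391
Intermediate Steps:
k(r) = 8 + r (k(r) = 3 + (5 + r) = 8 + r)
v(L) = -8 - 2*L (v(L) = ((8 + L) + L)*(-1) = (8 + 2*L)*(-1) = -8 - 2*L)
z = 1 (z = (-1)⁴ = 1)
p = 58 (p = 41 + 17 = 58)
z + v(8)*p = 1 + (-8 - 2*8)*58 = 1 + (-8 - 16)*58 = 1 - 24*58 = 1 - 1392 = -1391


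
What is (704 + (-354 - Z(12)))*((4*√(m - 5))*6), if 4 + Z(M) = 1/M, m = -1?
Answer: 8494*I*√6 ≈ 20806.0*I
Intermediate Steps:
Z(M) = -4 + 1/M
(704 + (-354 - Z(12)))*((4*√(m - 5))*6) = (704 + (-354 - (-4 + 1/12)))*((4*√(-1 - 5))*6) = (704 + (-354 - (-4 + 1/12)))*((4*√(-6))*6) = (704 + (-354 - 1*(-47/12)))*((4*(I*√6))*6) = (704 + (-354 + 47/12))*((4*I*√6)*6) = (704 - 4201/12)*(24*I*√6) = 4247*(24*I*√6)/12 = 8494*I*√6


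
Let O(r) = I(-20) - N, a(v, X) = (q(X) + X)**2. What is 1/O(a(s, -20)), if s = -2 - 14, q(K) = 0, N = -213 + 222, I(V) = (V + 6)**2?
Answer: 1/187 ≈ 0.0053476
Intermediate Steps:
I(V) = (6 + V)**2
N = 9
s = -16
a(v, X) = X**2 (a(v, X) = (0 + X)**2 = X**2)
O(r) = 187 (O(r) = (6 - 20)**2 - 1*9 = (-14)**2 - 9 = 196 - 9 = 187)
1/O(a(s, -20)) = 1/187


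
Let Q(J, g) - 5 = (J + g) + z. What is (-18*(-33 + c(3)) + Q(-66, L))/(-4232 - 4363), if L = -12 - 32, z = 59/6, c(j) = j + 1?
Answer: -2561/51570 ≈ -0.049661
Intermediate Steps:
c(j) = 1 + j
z = 59/6 (z = 59*(⅙) = 59/6 ≈ 9.8333)
L = -44
Q(J, g) = 89/6 + J + g (Q(J, g) = 5 + ((J + g) + 59/6) = 5 + (59/6 + J + g) = 89/6 + J + g)
(-18*(-33 + c(3)) + Q(-66, L))/(-4232 - 4363) = (-18*(-33 + (1 + 3)) + (89/6 - 66 - 44))/(-4232 - 4363) = (-18*(-33 + 4) - 571/6)/(-8595) = (-18*(-29) - 571/6)*(-1/8595) = (522 - 571/6)*(-1/8595) = (2561/6)*(-1/8595) = -2561/51570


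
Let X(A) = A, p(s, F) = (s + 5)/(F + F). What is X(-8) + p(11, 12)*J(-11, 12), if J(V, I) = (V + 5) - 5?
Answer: -46/3 ≈ -15.333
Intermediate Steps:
J(V, I) = V (J(V, I) = (5 + V) - 5 = V)
p(s, F) = (5 + s)/(2*F) (p(s, F) = (5 + s)/((2*F)) = (5 + s)*(1/(2*F)) = (5 + s)/(2*F))
X(-8) + p(11, 12)*J(-11, 12) = -8 + ((1/2)*(5 + 11)/12)*(-11) = -8 + ((1/2)*(1/12)*16)*(-11) = -8 + (2/3)*(-11) = -8 - 22/3 = -46/3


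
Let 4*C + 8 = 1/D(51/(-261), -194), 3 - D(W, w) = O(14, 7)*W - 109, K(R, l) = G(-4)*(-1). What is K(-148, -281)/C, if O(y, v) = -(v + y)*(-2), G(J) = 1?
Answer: 13944/27859 ≈ 0.50052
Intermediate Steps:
K(R, l) = -1 (K(R, l) = 1*(-1) = -1)
O(y, v) = 2*v + 2*y (O(y, v) = (-v - y)*(-2) = 2*v + 2*y)
D(W, w) = 112 - 42*W (D(W, w) = 3 - ((2*7 + 2*14)*W - 109) = 3 - ((14 + 28)*W - 109) = 3 - (42*W - 109) = 3 - (-109 + 42*W) = 3 + (109 - 42*W) = 112 - 42*W)
C = -27859/13944 (C = -2 + 1/(4*(112 - 2142/(-261))) = -2 + 1/(4*(112 - 2142*(-1)/261)) = -2 + 1/(4*(112 - 42*(-17/87))) = -2 + 1/(4*(112 + 238/29)) = -2 + 1/(4*(3486/29)) = -2 + (¼)*(29/3486) = -2 + 29/13944 = -27859/13944 ≈ -1.9979)
K(-148, -281)/C = -1/(-27859/13944) = -1*(-13944/27859) = 13944/27859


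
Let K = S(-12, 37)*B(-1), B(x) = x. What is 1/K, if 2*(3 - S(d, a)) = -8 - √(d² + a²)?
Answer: 28/1317 - 2*√1513/1317 ≈ -0.037809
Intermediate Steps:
S(d, a) = 7 + √(a² + d²)/2 (S(d, a) = 3 - (-8 - √(d² + a²))/2 = 3 - (-8 - √(a² + d²))/2 = 3 + (4 + √(a² + d²)/2) = 7 + √(a² + d²)/2)
K = -7 - √1513/2 (K = (7 + √(37² + (-12)²)/2)*(-1) = (7 + √(1369 + 144)/2)*(-1) = (7 + √1513/2)*(-1) = -7 - √1513/2 ≈ -26.449)
1/K = 1/(-7 - √1513/2)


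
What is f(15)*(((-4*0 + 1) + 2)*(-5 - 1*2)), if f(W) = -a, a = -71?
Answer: -1491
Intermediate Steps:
f(W) = 71 (f(W) = -1*(-71) = 71)
f(15)*(((-4*0 + 1) + 2)*(-5 - 1*2)) = 71*(((-4*0 + 1) + 2)*(-5 - 1*2)) = 71*(((0 + 1) + 2)*(-5 - 2)) = 71*((1 + 2)*(-7)) = 71*(3*(-7)) = 71*(-21) = -1491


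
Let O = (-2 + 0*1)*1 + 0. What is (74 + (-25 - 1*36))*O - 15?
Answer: -41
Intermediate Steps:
O = -2 (O = (-2 + 0)*1 + 0 = -2*1 + 0 = -2 + 0 = -2)
(74 + (-25 - 1*36))*O - 15 = (74 + (-25 - 1*36))*(-2) - 15 = (74 + (-25 - 36))*(-2) - 15 = (74 - 61)*(-2) - 15 = 13*(-2) - 15 = -26 - 15 = -41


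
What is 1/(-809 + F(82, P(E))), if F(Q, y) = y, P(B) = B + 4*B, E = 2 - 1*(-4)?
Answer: -1/779 ≈ -0.0012837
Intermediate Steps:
E = 6 (E = 2 + 4 = 6)
P(B) = 5*B
1/(-809 + F(82, P(E))) = 1/(-809 + 5*6) = 1/(-809 + 30) = 1/(-779) = -1/779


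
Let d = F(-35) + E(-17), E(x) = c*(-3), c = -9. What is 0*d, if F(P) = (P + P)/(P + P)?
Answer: 0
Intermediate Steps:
E(x) = 27 (E(x) = -9*(-3) = 27)
F(P) = 1 (F(P) = (2*P)/((2*P)) = (2*P)*(1/(2*P)) = 1)
d = 28 (d = 1 + 27 = 28)
0*d = 0*28 = 0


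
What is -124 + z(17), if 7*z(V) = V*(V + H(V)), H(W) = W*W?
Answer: 4334/7 ≈ 619.14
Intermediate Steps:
H(W) = W²
z(V) = V*(V + V²)/7 (z(V) = (V*(V + V²))/7 = V*(V + V²)/7)
-124 + z(17) = -124 + (⅐)*17²*(1 + 17) = -124 + (⅐)*289*18 = -124 + 5202/7 = 4334/7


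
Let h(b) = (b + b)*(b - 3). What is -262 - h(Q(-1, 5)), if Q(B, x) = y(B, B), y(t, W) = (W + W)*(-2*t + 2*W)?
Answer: -262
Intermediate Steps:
y(t, W) = 2*W*(-2*t + 2*W) (y(t, W) = (2*W)*(-2*t + 2*W) = 2*W*(-2*t + 2*W))
Q(B, x) = 0 (Q(B, x) = 4*B*(B - B) = 4*B*0 = 0)
h(b) = 2*b*(-3 + b) (h(b) = (2*b)*(-3 + b) = 2*b*(-3 + b))
-262 - h(Q(-1, 5)) = -262 - 2*0*(-3 + 0) = -262 - 2*0*(-3) = -262 - 1*0 = -262 + 0 = -262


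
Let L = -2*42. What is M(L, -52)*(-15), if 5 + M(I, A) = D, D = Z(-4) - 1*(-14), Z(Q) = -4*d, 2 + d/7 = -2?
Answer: -1815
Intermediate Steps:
d = -28 (d = -14 + 7*(-2) = -14 - 14 = -28)
L = -84
Z(Q) = 112 (Z(Q) = -4*(-28) = 112)
D = 126 (D = 112 - 1*(-14) = 112 + 14 = 126)
M(I, A) = 121 (M(I, A) = -5 + 126 = 121)
M(L, -52)*(-15) = 121*(-15) = -1815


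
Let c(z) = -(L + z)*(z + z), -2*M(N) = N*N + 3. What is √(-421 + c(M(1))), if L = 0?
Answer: I*√429 ≈ 20.712*I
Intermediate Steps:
M(N) = -3/2 - N²/2 (M(N) = -(N*N + 3)/2 = -(N² + 3)/2 = -(3 + N²)/2 = -3/2 - N²/2)
c(z) = -2*z² (c(z) = -(0 + z)*(z + z) = -z*2*z = -2*z²)
√(-421 + c(M(1))) = √(-421 - 2*(-3/2 - ½*1²)²) = √(-421 - 2*(-3/2 - ½*1)²) = √(-421 - 2*(-3/2 - ½)²) = √(-421 - 2*(-2)²) = √(-421 - 2*4) = √(-421 - 8) = √(-429) = I*√429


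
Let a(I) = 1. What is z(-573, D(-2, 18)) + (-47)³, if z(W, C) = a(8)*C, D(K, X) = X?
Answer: -103805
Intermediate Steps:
z(W, C) = C (z(W, C) = 1*C = C)
z(-573, D(-2, 18)) + (-47)³ = 18 + (-47)³ = 18 - 103823 = -103805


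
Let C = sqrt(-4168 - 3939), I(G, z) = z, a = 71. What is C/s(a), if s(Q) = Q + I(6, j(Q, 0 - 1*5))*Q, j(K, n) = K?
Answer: 11*I*sqrt(67)/5112 ≈ 0.017613*I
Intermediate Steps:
s(Q) = Q + Q**2 (s(Q) = Q + Q*Q = Q + Q**2)
C = 11*I*sqrt(67) (C = sqrt(-8107) = 11*I*sqrt(67) ≈ 90.039*I)
C/s(a) = (11*I*sqrt(67))/((71*(1 + 71))) = (11*I*sqrt(67))/((71*72)) = (11*I*sqrt(67))/5112 = (11*I*sqrt(67))*(1/5112) = 11*I*sqrt(67)/5112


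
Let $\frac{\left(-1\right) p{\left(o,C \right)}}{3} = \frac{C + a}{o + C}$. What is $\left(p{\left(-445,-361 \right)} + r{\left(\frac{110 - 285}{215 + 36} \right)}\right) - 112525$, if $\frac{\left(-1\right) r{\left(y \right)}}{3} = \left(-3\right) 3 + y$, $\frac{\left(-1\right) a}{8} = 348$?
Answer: $- \frac{22760965423}{202306} \approx -1.1251 \cdot 10^{5}$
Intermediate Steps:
$a = -2784$ ($a = \left(-8\right) 348 = -2784$)
$r{\left(y \right)} = 27 - 3 y$ ($r{\left(y \right)} = - 3 \left(\left(-3\right) 3 + y\right) = - 3 \left(-9 + y\right) = 27 - 3 y$)
$p{\left(o,C \right)} = - \frac{3 \left(-2784 + C\right)}{C + o}$ ($p{\left(o,C \right)} = - 3 \frac{C - 2784}{o + C} = - 3 \frac{-2784 + C}{C + o} = - \frac{3 \left(-2784 + C\right)}{C + o}$)
$\left(p{\left(-445,-361 \right)} + r{\left(\frac{110 - 285}{215 + 36} \right)}\right) - 112525 = \left(\frac{3 \left(2784 - -361\right)}{-361 - 445} + \left(27 - 3 \frac{110 - 285}{215 + 36}\right)\right) - 112525 = \left(\frac{3 \left(2784 + 361\right)}{-806} + \left(27 - 3 \left(- \frac{175}{251}\right)\right)\right) - 112525 = \left(3 \left(- \frac{1}{806}\right) 3145 + \left(27 - 3 \left(\left(-175\right) \frac{1}{251}\right)\right)\right) - 112525 = \left(- \frac{9435}{806} + \left(27 - - \frac{525}{251}\right)\right) - 112525 = \left(- \frac{9435}{806} + \left(27 + \frac{525}{251}\right)\right) - 112525 = \left(- \frac{9435}{806} + \frac{7302}{251}\right) - 112525 = \frac{3517227}{202306} - 112525 = - \frac{22760965423}{202306}$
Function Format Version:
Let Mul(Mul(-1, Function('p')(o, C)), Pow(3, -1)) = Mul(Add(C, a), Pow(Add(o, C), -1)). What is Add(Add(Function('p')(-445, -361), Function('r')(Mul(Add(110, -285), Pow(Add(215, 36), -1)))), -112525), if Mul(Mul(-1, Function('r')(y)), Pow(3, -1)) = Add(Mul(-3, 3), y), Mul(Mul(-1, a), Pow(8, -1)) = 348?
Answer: Rational(-22760965423, 202306) ≈ -1.1251e+5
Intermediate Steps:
a = -2784 (a = Mul(-8, 348) = -2784)
Function('r')(y) = Add(27, Mul(-3, y)) (Function('r')(y) = Mul(-3, Add(Mul(-3, 3), y)) = Mul(-3, Add(-9, y)) = Add(27, Mul(-3, y)))
Function('p')(o, C) = Mul(-3, Pow(Add(C, o), -1), Add(-2784, C)) (Function('p')(o, C) = Mul(-3, Mul(Add(C, -2784), Pow(Add(o, C), -1))) = Mul(-3, Mul(Add(-2784, C), Pow(Add(C, o), -1))) = Mul(-3, Mul(Pow(Add(C, o), -1), Add(-2784, C))) = Mul(-3, Pow(Add(C, o), -1), Add(-2784, C)))
Add(Add(Function('p')(-445, -361), Function('r')(Mul(Add(110, -285), Pow(Add(215, 36), -1)))), -112525) = Add(Add(Mul(3, Pow(Add(-361, -445), -1), Add(2784, Mul(-1, -361))), Add(27, Mul(-3, Mul(Add(110, -285), Pow(Add(215, 36), -1))))), -112525) = Add(Add(Mul(3, Pow(-806, -1), Add(2784, 361)), Add(27, Mul(-3, Mul(-175, Pow(251, -1))))), -112525) = Add(Add(Mul(3, Rational(-1, 806), 3145), Add(27, Mul(-3, Mul(-175, Rational(1, 251))))), -112525) = Add(Add(Rational(-9435, 806), Add(27, Mul(-3, Rational(-175, 251)))), -112525) = Add(Add(Rational(-9435, 806), Add(27, Rational(525, 251))), -112525) = Add(Add(Rational(-9435, 806), Rational(7302, 251)), -112525) = Add(Rational(3517227, 202306), -112525) = Rational(-22760965423, 202306)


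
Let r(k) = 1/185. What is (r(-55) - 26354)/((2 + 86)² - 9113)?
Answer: 4875489/253265 ≈ 19.251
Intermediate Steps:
r(k) = 1/185
(r(-55) - 26354)/((2 + 86)² - 9113) = (1/185 - 26354)/((2 + 86)² - 9113) = -4875489/(185*(88² - 9113)) = -4875489/(185*(7744 - 9113)) = -4875489/185/(-1369) = -4875489/185*(-1/1369) = 4875489/253265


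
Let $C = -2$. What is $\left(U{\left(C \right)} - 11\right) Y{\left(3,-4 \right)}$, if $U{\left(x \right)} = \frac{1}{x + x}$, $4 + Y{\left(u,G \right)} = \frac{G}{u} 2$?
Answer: $75$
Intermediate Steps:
$Y{\left(u,G \right)} = -4 + \frac{2 G}{u}$ ($Y{\left(u,G \right)} = -4 + \frac{G}{u} 2 = -4 + \frac{2 G}{u}$)
$U{\left(x \right)} = \frac{1}{2 x}$
$\left(U{\left(C \right)} - 11\right) Y{\left(3,-4 \right)} = \left(\frac{1}{2 \left(-2\right)} - 11\right) \left(-4 + 2 \left(-4\right) \frac{1}{3}\right) = \left(\frac{1}{2} \left(- \frac{1}{2}\right) - 11\right) \left(-4 + 2 \left(-4\right) \frac{1}{3}\right) = \left(- \frac{1}{4} - 11\right) \left(-4 - \frac{8}{3}\right) = \left(- \frac{45}{4}\right) \left(- \frac{20}{3}\right) = 75$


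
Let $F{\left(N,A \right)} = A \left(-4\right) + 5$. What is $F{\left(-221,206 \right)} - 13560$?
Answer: $-14379$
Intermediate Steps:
$F{\left(N,A \right)} = 5 - 4 A$ ($F{\left(N,A \right)} = - 4 A + 5 = 5 - 4 A$)
$F{\left(-221,206 \right)} - 13560 = \left(5 - 824\right) - 13560 = -819 - 13560 = -14379$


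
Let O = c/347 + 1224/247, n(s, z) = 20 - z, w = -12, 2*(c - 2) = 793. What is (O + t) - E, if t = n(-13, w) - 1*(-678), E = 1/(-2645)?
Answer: 324682107693/453400610 ≈ 716.10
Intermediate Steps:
c = 797/2 (c = 2 + (½)*793 = 2 + 793/2 = 797/2 ≈ 398.50)
E = -1/2645 ≈ -0.00037807
t = 710 (t = (20 - 1*(-12)) - 1*(-678) = (20 + 12) + 678 = 32 + 678 = 710)
O = 1046315/171418 (O = (797/2)/347 + 1224/247 = (797/2)*(1/347) + 1224*(1/247) = 797/694 + 1224/247 = 1046315/171418 ≈ 6.1039)
(O + t) - E = (1046315/171418 + 710) - 1*(-1/2645) = 122753095/171418 + 1/2645 = 324682107693/453400610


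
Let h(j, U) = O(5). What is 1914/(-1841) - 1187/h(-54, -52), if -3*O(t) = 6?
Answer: 2181439/3682 ≈ 592.46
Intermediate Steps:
O(t) = -2 (O(t) = -1/3*6 = -2)
h(j, U) = -2
1914/(-1841) - 1187/h(-54, -52) = 1914/(-1841) - 1187/(-2) = 1914*(-1/1841) - 1187*(-1/2) = -1914/1841 + 1187/2 = 2181439/3682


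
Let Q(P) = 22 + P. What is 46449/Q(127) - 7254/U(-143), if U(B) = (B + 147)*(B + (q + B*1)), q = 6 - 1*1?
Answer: 26644761/83738 ≈ 318.19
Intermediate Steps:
q = 5 (q = 6 - 1 = 5)
U(B) = (5 + 2*B)*(147 + B) (U(B) = (B + 147)*(B + (5 + B*1)) = (147 + B)*(B + (5 + B)) = (147 + B)*(5 + 2*B) = (5 + 2*B)*(147 + B))
46449/Q(127) - 7254/U(-143) = 46449/(22 + 127) - 7254/(735 + 2*(-143)**2 + 299*(-143)) = 46449/149 - 7254/(735 + 2*20449 - 42757) = 46449*(1/149) - 7254/(735 + 40898 - 42757) = 46449/149 - 7254/(-1124) = 46449/149 - 7254*(-1/1124) = 46449/149 + 3627/562 = 26644761/83738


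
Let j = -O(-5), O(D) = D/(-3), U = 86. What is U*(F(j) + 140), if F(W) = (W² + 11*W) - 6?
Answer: 91676/9 ≈ 10186.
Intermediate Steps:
O(D) = -D/3 (O(D) = D*(-⅓) = -D/3)
j = -5/3 (j = -(-1)*(-5)/3 = -1*5/3 = -5/3 ≈ -1.6667)
F(W) = -6 + W² + 11*W
U*(F(j) + 140) = 86*((-6 + (-5/3)² + 11*(-5/3)) + 140) = 86*((-6 + 25/9 - 55/3) + 140) = 86*(-194/9 + 140) = 86*(1066/9) = 91676/9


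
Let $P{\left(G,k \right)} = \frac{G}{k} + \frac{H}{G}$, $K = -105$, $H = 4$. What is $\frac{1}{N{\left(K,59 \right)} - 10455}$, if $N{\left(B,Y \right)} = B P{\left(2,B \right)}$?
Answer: $- \frac{1}{10663} \approx -9.3782 \cdot 10^{-5}$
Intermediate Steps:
$P{\left(G,k \right)} = \frac{4}{G} + \frac{G}{k}$ ($P{\left(G,k \right)} = \frac{G}{k} + \frac{4}{G} = \frac{4}{G} + \frac{G}{k}$)
$N{\left(B,Y \right)} = B \left(2 + \frac{2}{B}\right)$ ($N{\left(B,Y \right)} = B \left(\frac{4}{2} + \frac{2}{B}\right) = B \left(4 \cdot \frac{1}{2} + \frac{2}{B}\right) = B \left(2 + \frac{2}{B}\right)$)
$\frac{1}{N{\left(K,59 \right)} - 10455} = \frac{1}{\left(2 + 2 \left(-105\right)\right) - 10455} = \frac{1}{\left(2 - 210\right) - 10455} = \frac{1}{-208 - 10455} = \frac{1}{-10663} = - \frac{1}{10663}$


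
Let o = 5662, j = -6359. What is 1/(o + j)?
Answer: -1/697 ≈ -0.0014347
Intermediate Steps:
1/(o + j) = 1/(5662 - 6359) = 1/(-697) = -1/697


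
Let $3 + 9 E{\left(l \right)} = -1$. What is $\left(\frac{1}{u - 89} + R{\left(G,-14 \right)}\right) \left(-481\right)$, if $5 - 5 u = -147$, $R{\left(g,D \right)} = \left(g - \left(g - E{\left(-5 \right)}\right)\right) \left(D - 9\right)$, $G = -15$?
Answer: $- \frac{12944191}{2637} \approx -4908.7$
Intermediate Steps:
$E{\left(l \right)} = - \frac{4}{9}$ ($E{\left(l \right)} = - \frac{1}{3} + \frac{1}{9} \left(-1\right) = - \frac{1}{3} - \frac{1}{9} = - \frac{4}{9}$)
$R{\left(g,D \right)} = 4 - \frac{4 D}{9}$ ($R{\left(g,D \right)} = \left(g - \left(\frac{4}{9} + g\right)\right) \left(D - 9\right) = - \frac{4 \left(-9 + D\right)}{9} = 4 - \frac{4 D}{9}$)
$u = \frac{152}{5}$ ($u = 1 - - \frac{147}{5} = 1 + \frac{147}{5} = \frac{152}{5} \approx 30.4$)
$\left(\frac{1}{u - 89} + R{\left(G,-14 \right)}\right) \left(-481\right) = \left(\frac{1}{\frac{152}{5} - 89} + \left(4 - - \frac{56}{9}\right)\right) \left(-481\right) = \left(\frac{1}{- \frac{293}{5}} + \left(4 + \frac{56}{9}\right)\right) \left(-481\right) = \left(- \frac{5}{293} + \frac{92}{9}\right) \left(-481\right) = \frac{26911}{2637} \left(-481\right) = - \frac{12944191}{2637}$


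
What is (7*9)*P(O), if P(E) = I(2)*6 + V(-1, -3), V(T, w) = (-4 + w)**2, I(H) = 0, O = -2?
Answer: 3087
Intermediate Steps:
P(E) = 49 (P(E) = 0*6 + (-4 - 3)**2 = 0 + (-7)**2 = 0 + 49 = 49)
(7*9)*P(O) = (7*9)*49 = 63*49 = 3087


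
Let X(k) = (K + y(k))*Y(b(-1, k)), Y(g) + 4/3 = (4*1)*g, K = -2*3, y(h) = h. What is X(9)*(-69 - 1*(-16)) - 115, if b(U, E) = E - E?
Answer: 97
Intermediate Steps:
b(U, E) = 0
K = -6
Y(g) = -4/3 + 4*g (Y(g) = -4/3 + (4*1)*g = -4/3 + 4*g)
X(k) = 8 - 4*k/3 (X(k) = (-6 + k)*(-4/3 + 4*0) = (-6 + k)*(-4/3 + 0) = (-6 + k)*(-4/3) = 8 - 4*k/3)
X(9)*(-69 - 1*(-16)) - 115 = (8 - 4/3*9)*(-69 - 1*(-16)) - 115 = (8 - 12)*(-69 + 16) - 115 = -4*(-53) - 115 = 212 - 115 = 97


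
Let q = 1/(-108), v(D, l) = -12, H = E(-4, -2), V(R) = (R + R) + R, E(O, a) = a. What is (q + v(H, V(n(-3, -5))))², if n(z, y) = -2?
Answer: 1682209/11664 ≈ 144.22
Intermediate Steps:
V(R) = 3*R (V(R) = 2*R + R = 3*R)
H = -2
q = -1/108 ≈ -0.0092593
(q + v(H, V(n(-3, -5))))² = (-1/108 - 12)² = (-1297/108)² = 1682209/11664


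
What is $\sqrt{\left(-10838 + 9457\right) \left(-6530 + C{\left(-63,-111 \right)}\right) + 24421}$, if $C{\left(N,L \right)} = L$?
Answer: $3 \sqrt{1021738} \approx 3032.4$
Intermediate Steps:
$\sqrt{\left(-10838 + 9457\right) \left(-6530 + C{\left(-63,-111 \right)}\right) + 24421} = \sqrt{\left(-10838 + 9457\right) \left(-6530 - 111\right) + 24421} = \sqrt{\left(-1381\right) \left(-6641\right) + 24421} = \sqrt{9171221 + 24421} = \sqrt{9195642} = 3 \sqrt{1021738}$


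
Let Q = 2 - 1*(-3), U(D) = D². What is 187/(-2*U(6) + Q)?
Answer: -187/67 ≈ -2.7910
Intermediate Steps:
Q = 5 (Q = 2 + 3 = 5)
187/(-2*U(6) + Q) = 187/(-2*6² + 5) = 187/(-2*36 + 5) = 187/(-72 + 5) = 187/(-67) = -1/67*187 = -187/67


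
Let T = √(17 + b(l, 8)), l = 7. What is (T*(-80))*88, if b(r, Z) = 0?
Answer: -7040*√17 ≈ -29027.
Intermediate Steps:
T = √17 (T = √(17 + 0) = √17 ≈ 4.1231)
(T*(-80))*88 = (√17*(-80))*88 = -80*√17*88 = -7040*√17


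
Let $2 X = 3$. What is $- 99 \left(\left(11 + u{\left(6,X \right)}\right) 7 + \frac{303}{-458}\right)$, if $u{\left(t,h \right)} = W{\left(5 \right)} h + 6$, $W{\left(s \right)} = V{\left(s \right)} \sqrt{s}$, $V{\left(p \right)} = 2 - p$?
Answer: $- \frac{5365701}{458} + \frac{6237 \sqrt{5}}{2} \approx -4742.3$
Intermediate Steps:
$X = \frac{3}{2}$ ($X = \frac{1}{2} \cdot 3 = \frac{3}{2} \approx 1.5$)
$W{\left(s \right)} = \sqrt{s} \left(2 - s\right)$ ($W{\left(s \right)} = \left(2 - s\right) \sqrt{s} = \sqrt{s} \left(2 - s\right)$)
$u{\left(t,h \right)} = 6 - 3 h \sqrt{5}$ ($u{\left(t,h \right)} = \sqrt{5} \left(2 - 5\right) h + 6 = \sqrt{5} \left(-3\right) h + 6 = - 3 \sqrt{5} h + 6 = - 3 h \sqrt{5} + 6 = 6 - 3 h \sqrt{5}$)
$- 99 \left(\left(11 + u{\left(6,X \right)}\right) 7 + \frac{303}{-458}\right) = - 99 \left(\left(11 + \left(6 - \frac{9 \sqrt{5}}{2}\right)\right) 7 + \frac{303}{-458}\right) = - 99 \left(\left(11 + \left(6 - \frac{9 \sqrt{5}}{2}\right)\right) 7 + 303 \left(- \frac{1}{458}\right)\right) = - 99 \left(\left(17 - \frac{9 \sqrt{5}}{2}\right) 7 - \frac{303}{458}\right) = - 99 \left(\left(119 - \frac{63 \sqrt{5}}{2}\right) - \frac{303}{458}\right) = - 99 \left(\frac{54199}{458} - \frac{63 \sqrt{5}}{2}\right) = - \frac{5365701}{458} + \frac{6237 \sqrt{5}}{2}$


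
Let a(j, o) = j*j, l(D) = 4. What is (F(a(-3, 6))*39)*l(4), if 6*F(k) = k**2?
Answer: 2106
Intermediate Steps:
a(j, o) = j**2
F(k) = k**2/6
(F(a(-3, 6))*39)*l(4) = ((((-3)**2)**2/6)*39)*4 = (((1/6)*9**2)*39)*4 = (((1/6)*81)*39)*4 = ((27/2)*39)*4 = (1053/2)*4 = 2106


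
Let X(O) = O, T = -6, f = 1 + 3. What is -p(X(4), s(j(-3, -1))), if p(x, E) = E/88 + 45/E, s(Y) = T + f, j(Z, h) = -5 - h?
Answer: 991/44 ≈ 22.523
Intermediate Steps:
f = 4
s(Y) = -2 (s(Y) = -6 + 4 = -2)
p(x, E) = 45/E + E/88 (p(x, E) = E*(1/88) + 45/E = E/88 + 45/E = 45/E + E/88)
-p(X(4), s(j(-3, -1))) = -(45/(-2) + (1/88)*(-2)) = -(45*(-1/2) - 1/44) = -(-45/2 - 1/44) = -1*(-991/44) = 991/44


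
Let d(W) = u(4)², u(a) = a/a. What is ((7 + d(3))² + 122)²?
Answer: 34596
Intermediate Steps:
u(a) = 1
d(W) = 1 (d(W) = 1² = 1)
((7 + d(3))² + 122)² = ((7 + 1)² + 122)² = (8² + 122)² = (64 + 122)² = 186² = 34596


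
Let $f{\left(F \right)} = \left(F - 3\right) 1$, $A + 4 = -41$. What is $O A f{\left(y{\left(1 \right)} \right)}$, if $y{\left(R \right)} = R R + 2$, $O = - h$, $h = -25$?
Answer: $0$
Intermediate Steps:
$A = -45$ ($A = -4 - 41 = -45$)
$O = 25$ ($O = \left(-1\right) \left(-25\right) = 25$)
$y{\left(R \right)} = 2 + R^{2}$ ($y{\left(R \right)} = R^{2} + 2 = 2 + R^{2}$)
$f{\left(F \right)} = -3 + F$ ($f{\left(F \right)} = \left(-3 + F\right) 1 = -3 + F$)
$O A f{\left(y{\left(1 \right)} \right)} = 25 \left(-45\right) \left(-3 + \left(2 + 1^{2}\right)\right) = - 1125 \left(-3 + \left(2 + 1\right)\right) = - 1125 \left(-3 + 3\right) = \left(-1125\right) 0 = 0$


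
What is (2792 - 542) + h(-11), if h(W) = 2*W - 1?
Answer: 2227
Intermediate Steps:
h(W) = -1 + 2*W
(2792 - 542) + h(-11) = (2792 - 542) + (-1 + 2*(-11)) = 2250 + (-1 - 22) = 2250 - 23 = 2227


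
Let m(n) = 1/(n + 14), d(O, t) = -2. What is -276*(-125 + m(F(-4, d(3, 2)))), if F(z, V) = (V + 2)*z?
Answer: 241362/7 ≈ 34480.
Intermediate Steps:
F(z, V) = z*(2 + V) (F(z, V) = (2 + V)*z = z*(2 + V))
m(n) = 1/(14 + n)
-276*(-125 + m(F(-4, d(3, 2)))) = -276*(-125 + 1/(14 - 4*(2 - 2))) = -276*(-125 + 1/(14 - 4*0)) = -276*(-125 + 1/(14 + 0)) = -276*(-125 + 1/14) = -276*(-1749/14) = 241362/7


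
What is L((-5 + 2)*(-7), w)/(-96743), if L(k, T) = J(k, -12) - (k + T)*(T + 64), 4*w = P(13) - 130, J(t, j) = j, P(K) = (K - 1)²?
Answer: 6663/386972 ≈ 0.017218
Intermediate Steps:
P(K) = (-1 + K)²
w = 7/2 (w = ((-1 + 13)² - 130)/4 = (12² - 130)/4 = (144 - 130)/4 = (¼)*14 = 7/2 ≈ 3.5000)
L(k, T) = -12 - (64 + T)*(T + k) (L(k, T) = -12 - (k + T)*(T + 64) = -12 - (T + k)*(64 + T) = -12 - (64 + T)*(T + k))
L((-5 + 2)*(-7), w)/(-96743) = (-12 - (7/2)² - 64*7/2 - 64*(-5 + 2)*(-7) - 1*7/2*(-5 + 2)*(-7))/(-96743) = (-12 - 1*49/4 - 224 - (-192)*(-7) - 1*7/2*(-3*(-7)))*(-1/96743) = (-12 - 49/4 - 224 - 64*21 - 1*7/2*21)*(-1/96743) = (-12 - 49/4 - 224 - 1344 - 147/2)*(-1/96743) = -6663/4*(-1/96743) = 6663/386972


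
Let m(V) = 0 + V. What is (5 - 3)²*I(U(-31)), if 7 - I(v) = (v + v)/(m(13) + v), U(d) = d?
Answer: 128/9 ≈ 14.222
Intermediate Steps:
m(V) = V
I(v) = 7 - 2*v/(13 + v) (I(v) = 7 - (v + v)/(13 + v) = 7 - 2*v/(13 + v))
(5 - 3)²*I(U(-31)) = (5 - 3)²*((91 + 5*(-31))/(13 - 31)) = 2²*((91 - 155)/(-18)) = 4*(-1/18*(-64)) = 4*(32/9) = 128/9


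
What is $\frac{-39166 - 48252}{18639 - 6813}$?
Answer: $- \frac{43709}{5913} \approx -7.392$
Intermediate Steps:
$\frac{-39166 - 48252}{18639 - 6813} = - \frac{87418}{11826} = \left(-87418\right) \frac{1}{11826} = - \frac{43709}{5913}$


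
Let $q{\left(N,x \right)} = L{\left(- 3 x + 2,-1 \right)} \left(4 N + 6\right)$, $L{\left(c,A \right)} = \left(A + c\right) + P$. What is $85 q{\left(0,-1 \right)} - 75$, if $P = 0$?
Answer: $1965$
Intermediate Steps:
$L{\left(c,A \right)} = A + c$ ($L{\left(c,A \right)} = \left(A + c\right) + 0 = A + c$)
$q{\left(N,x \right)} = \left(1 - 3 x\right) \left(6 + 4 N\right)$ ($q{\left(N,x \right)} = \left(-1 - \left(-2 + 3 x\right)\right) \left(4 N + 6\right) = \left(-1 - \left(-2 + 3 x\right)\right) \left(6 + 4 N\right) = \left(1 - 3 x\right) \left(6 + 4 N\right)$)
$85 q{\left(0,-1 \right)} - 75 = 85 \left(- 2 \left(-1 + 3 \left(-1\right)\right) \left(3 + 2 \cdot 0\right)\right) - 75 = 85 \left(- 2 \left(-1 - 3\right) \left(3 + 0\right)\right) - 75 = 85 \left(\left(-2\right) \left(-4\right) 3\right) - 75 = 85 \cdot 24 - 75 = 2040 - 75 = 1965$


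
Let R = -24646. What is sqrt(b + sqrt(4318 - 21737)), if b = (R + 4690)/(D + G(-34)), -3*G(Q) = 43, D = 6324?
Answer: sqrt(-1133241372 + 358307041*I*sqrt(17419))/18929 ≈ 8.0267 + 8.2214*I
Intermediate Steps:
G(Q) = -43/3 (G(Q) = -1/3*43 = -43/3)
b = -59868/18929 (b = (-24646 + 4690)/(6324 - 43/3) = -19956/18929/3 = -19956*3/18929 = -59868/18929 ≈ -3.1628)
sqrt(b + sqrt(4318 - 21737)) = sqrt(-59868/18929 + sqrt(4318 - 21737)) = sqrt(-59868/18929 + sqrt(-17419)) = sqrt(-59868/18929 + I*sqrt(17419))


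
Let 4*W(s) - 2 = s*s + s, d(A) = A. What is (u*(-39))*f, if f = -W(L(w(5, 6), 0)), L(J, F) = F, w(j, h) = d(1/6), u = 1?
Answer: 39/2 ≈ 19.500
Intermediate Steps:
w(j, h) = ⅙ (w(j, h) = 1/6 = ⅙)
W(s) = ½ + s/4 + s²/4 (W(s) = ½ + (s*s + s)/4 = ½ + (s² + s)/4 = ½ + (s + s²)/4 = ½ + (s/4 + s²/4) = ½ + s/4 + s²/4)
f = -½ (f = -(½ + (¼)*0 + (¼)*0²) = -(½ + 0 + (¼)*0) = -(½ + 0 + 0) = -1*½ = -½ ≈ -0.50000)
(u*(-39))*f = (1*(-39))*(-½) = -39*(-½) = 39/2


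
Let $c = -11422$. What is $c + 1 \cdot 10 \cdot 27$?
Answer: $-11152$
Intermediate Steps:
$c + 1 \cdot 10 \cdot 27 = -11422 + 1 \cdot 10 \cdot 27 = -11422 + 10 \cdot 27 = -11422 + 270 = -11152$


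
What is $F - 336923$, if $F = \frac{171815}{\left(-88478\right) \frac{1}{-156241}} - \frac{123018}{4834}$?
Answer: $- \frac{7173601401145}{213851326} \approx -33545.0$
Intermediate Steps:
$F = \frac{64877828908753}{213851326}$ ($F = \frac{171815}{\left(-88478\right) \left(- \frac{1}{156241}\right)} - \frac{61509}{2417} = \frac{171815}{\frac{88478}{156241}} - \frac{61509}{2417} = 171815 \cdot \frac{156241}{88478} - \frac{61509}{2417} = \frac{26844547415}{88478} - \frac{61509}{2417} = \frac{64877828908753}{213851326} \approx 3.0338 \cdot 10^{5}$)
$F - 336923 = \frac{64877828908753}{213851326} - 336923 = - \frac{7173601401145}{213851326}$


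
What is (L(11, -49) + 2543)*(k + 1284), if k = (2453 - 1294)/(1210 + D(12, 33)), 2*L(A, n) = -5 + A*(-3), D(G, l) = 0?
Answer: 1962156338/605 ≈ 3.2432e+6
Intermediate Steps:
L(A, n) = -5/2 - 3*A/2 (L(A, n) = (-5 + A*(-3))/2 = (-5 - 3*A)/2 = -5/2 - 3*A/2)
k = 1159/1210 (k = (2453 - 1294)/(1210 + 0) = 1159/1210 ≈ 0.95785)
(L(11, -49) + 2543)*(k + 1284) = ((-5/2 - 3/2*11) + 2543)*(1159/1210 + 1284) = ((-5/2 - 33/2) + 2543)*(1554799/1210) = (-19 + 2543)*(1554799/1210) = 2524*(1554799/1210) = 1962156338/605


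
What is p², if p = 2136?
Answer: 4562496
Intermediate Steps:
p² = 2136² = 4562496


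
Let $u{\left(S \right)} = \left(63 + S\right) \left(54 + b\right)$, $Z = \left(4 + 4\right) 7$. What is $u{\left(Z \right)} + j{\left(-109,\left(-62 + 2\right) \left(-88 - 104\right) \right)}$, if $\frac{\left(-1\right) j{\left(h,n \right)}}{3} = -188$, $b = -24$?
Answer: $4134$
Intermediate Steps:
$Z = 56$ ($Z = 8 \cdot 7 = 56$)
$j{\left(h,n \right)} = 564$ ($j{\left(h,n \right)} = \left(-3\right) \left(-188\right) = 564$)
$u{\left(S \right)} = 1890 + 30 S$ ($u{\left(S \right)} = \left(63 + S\right) \left(54 - 24\right) = \left(63 + S\right) 30 = 1890 + 30 S$)
$u{\left(Z \right)} + j{\left(-109,\left(-62 + 2\right) \left(-88 - 104\right) \right)} = \left(1890 + 30 \cdot 56\right) + 564 = \left(1890 + 1680\right) + 564 = 3570 + 564 = 4134$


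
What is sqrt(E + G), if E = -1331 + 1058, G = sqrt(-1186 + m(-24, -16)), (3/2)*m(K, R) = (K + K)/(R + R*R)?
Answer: sqrt(-61425 + 120*I*sqrt(4170))/15 ≈ 1.0402 + 16.555*I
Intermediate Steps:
m(K, R) = 4*K/(3*(R + R**2)) (m(K, R) = 2*((K + K)/(R + R*R))/3 = 2*((2*K)/(R + R**2))/3 = 2*(2*K/(R + R**2))/3 = 4*K/(3*(R + R**2)))
G = 8*I*sqrt(4170)/15 (G = sqrt(-1186 + (4/3)*(-24)/(-16*(1 - 16))) = sqrt(-1186 + (4/3)*(-24)*(-1/16)/(-15)) = sqrt(-1186 + (4/3)*(-24)*(-1/16)*(-1/15)) = sqrt(-1186 - 2/15) = sqrt(-17792/15) = 8*I*sqrt(4170)/15 ≈ 34.44*I)
E = -273
sqrt(E + G) = sqrt(-273 + 8*I*sqrt(4170)/15)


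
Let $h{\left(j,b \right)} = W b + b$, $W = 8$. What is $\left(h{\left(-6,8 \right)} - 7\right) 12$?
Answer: $780$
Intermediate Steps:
$h{\left(j,b \right)} = 9 b$ ($h{\left(j,b \right)} = 8 b + b = 9 b$)
$\left(h{\left(-6,8 \right)} - 7\right) 12 = \left(9 \cdot 8 - 7\right) 12 = \left(72 - 7\right) 12 = 65 \cdot 12 = 780$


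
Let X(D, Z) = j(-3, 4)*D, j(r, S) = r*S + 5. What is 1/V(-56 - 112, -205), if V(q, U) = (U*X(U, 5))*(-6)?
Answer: 1/1765050 ≈ 5.6656e-7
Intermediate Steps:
j(r, S) = 5 + S*r (j(r, S) = S*r + 5 = 5 + S*r)
X(D, Z) = -7*D (X(D, Z) = (5 + 4*(-3))*D = (5 - 12)*D = -7*D)
V(q, U) = 42*U² (V(q, U) = (U*(-7*U))*(-6) = -7*U²*(-6) = 42*U²)
1/V(-56 - 112, -205) = 1/(42*(-205)²) = 1/(42*42025) = 1/1765050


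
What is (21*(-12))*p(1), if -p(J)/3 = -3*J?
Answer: -2268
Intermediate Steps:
p(J) = 9*J (p(J) = -(-9)*J = 9*J)
(21*(-12))*p(1) = (21*(-12))*(9*1) = -252*9 = -2268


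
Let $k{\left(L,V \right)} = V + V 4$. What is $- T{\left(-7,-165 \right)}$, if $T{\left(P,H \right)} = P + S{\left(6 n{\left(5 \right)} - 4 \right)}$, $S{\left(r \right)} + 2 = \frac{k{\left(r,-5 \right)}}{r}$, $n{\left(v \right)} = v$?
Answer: $\frac{259}{26} \approx 9.9615$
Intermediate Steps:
$k{\left(L,V \right)} = 5 V$ ($k{\left(L,V \right)} = V + 4 V = 5 V$)
$S{\left(r \right)} = -2 - \frac{25}{r}$ ($S{\left(r \right)} = -2 + \frac{5 \left(-5\right)}{r} = -2 - \frac{25}{r}$)
$T{\left(P,H \right)} = - \frac{77}{26} + P$ ($T{\left(P,H \right)} = P - \left(2 + \frac{25}{6 \cdot 5 - 4}\right) = P - \left(2 + \frac{25}{30 - 4}\right) = P - \left(2 + \frac{25}{26}\right) = P - \frac{77}{26} = - \frac{77}{26} + P$)
$- T{\left(-7,-165 \right)} = - (- \frac{77}{26} - 7) = \left(-1\right) \left(- \frac{259}{26}\right) = \frac{259}{26}$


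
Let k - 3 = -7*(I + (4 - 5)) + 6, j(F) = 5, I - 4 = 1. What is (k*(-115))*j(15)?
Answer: 10925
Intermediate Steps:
I = 5 (I = 4 + 1 = 5)
k = -19 (k = 3 + (-7*(5 + (4 - 5)) + 6) = 3 + (-7*(5 - 1) + 6) = 3 + (-7*4 + 6) = 3 + (-28 + 6) = 3 - 22 = -19)
(k*(-115))*j(15) = -19*(-115)*5 = 2185*5 = 10925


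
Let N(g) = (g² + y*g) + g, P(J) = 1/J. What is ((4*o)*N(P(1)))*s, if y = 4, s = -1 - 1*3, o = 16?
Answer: -1536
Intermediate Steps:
s = -4 (s = -1 - 3 = -4)
P(J) = 1/J
N(g) = g² + 5*g (N(g) = (g² + 4*g) + g = g² + 5*g)
((4*o)*N(P(1)))*s = ((4*16)*((5 + 1/1)/1))*(-4) = (64*(1*(5 + 1)))*(-4) = (64*(1*6))*(-4) = (64*6)*(-4) = 384*(-4) = -1536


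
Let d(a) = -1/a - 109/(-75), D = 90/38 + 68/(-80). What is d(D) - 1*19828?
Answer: -858022307/43275 ≈ -19827.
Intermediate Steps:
D = 577/380 (D = 90*(1/38) + 68*(-1/80) = 45/19 - 17/20 = 577/380 ≈ 1.5184)
d(a) = 109/75 - 1/a (d(a) = -1/a - 109*(-1/75) = -1/a + 109/75 = 109/75 - 1/a)
d(D) - 1*19828 = (109/75 - 1/577/380) - 1*19828 = (109/75 - 1*380/577) - 19828 = (109/75 - 380/577) - 19828 = 34393/43275 - 19828 = -858022307/43275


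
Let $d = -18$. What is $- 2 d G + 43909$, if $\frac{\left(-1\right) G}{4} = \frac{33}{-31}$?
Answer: $\frac{1365931}{31} \approx 44062.0$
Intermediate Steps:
$G = \frac{132}{31}$ ($G = - 4 \frac{33}{-31} = - 4 \cdot 33 \left(- \frac{1}{31}\right) = \left(-4\right) \left(- \frac{33}{31}\right) = \frac{132}{31} \approx 4.2581$)
$- 2 d G + 43909 = \left(-2\right) \left(-18\right) \frac{132}{31} + 43909 = 36 \cdot \frac{132}{31} + 43909 = \frac{4752}{31} + 43909 = \frac{1365931}{31}$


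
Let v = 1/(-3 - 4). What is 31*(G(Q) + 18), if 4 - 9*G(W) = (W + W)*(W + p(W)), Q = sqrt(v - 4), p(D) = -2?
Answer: 37820/63 + 124*I*sqrt(203)/63 ≈ 600.32 + 28.043*I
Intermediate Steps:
v = -1/7 (v = 1/(-7) = -1/7 ≈ -0.14286)
Q = I*sqrt(203)/7 (Q = sqrt(-1/7 - 4) = sqrt(-29/7) = I*sqrt(203)/7 ≈ 2.0354*I)
G(W) = 4/9 - 2*W*(-2 + W)/9 (G(W) = 4/9 - (W + W)*(W - 2)/9 = 4/9 - 2*W*(-2 + W)/9)
31*(G(Q) + 18) = 31*((4/9 - 2*(I*sqrt(203)/7)**2/9 + 4*(I*sqrt(203)/7)/9) + 18) = 31*((4/9 - 2/9*(-29/7) + 4*I*sqrt(203)/63) + 18) = 31*((4/9 + 58/63 + 4*I*sqrt(203)/63) + 18) = 31*((86/63 + 4*I*sqrt(203)/63) + 18) = 31*(1220/63 + 4*I*sqrt(203)/63) = 37820/63 + 124*I*sqrt(203)/63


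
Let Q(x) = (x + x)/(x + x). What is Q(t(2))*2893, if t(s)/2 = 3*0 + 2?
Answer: 2893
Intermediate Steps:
t(s) = 4 (t(s) = 2*(3*0 + 2) = 2*(0 + 2) = 2*2 = 4)
Q(x) = 1 (Q(x) = (2*x)/((2*x)) = (2*x)*(1/(2*x)) = 1)
Q(t(2))*2893 = 1*2893 = 2893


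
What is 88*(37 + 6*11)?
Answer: 9064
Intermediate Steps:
88*(37 + 6*11) = 88*(37 + 66) = 88*103 = 9064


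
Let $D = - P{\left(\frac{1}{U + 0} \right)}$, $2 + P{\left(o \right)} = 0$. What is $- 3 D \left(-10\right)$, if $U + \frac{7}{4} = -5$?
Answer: $60$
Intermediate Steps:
$U = - \frac{27}{4}$ ($U = - \frac{7}{4} - 5 = - \frac{27}{4} \approx -6.75$)
$P{\left(o \right)} = -2$ ($P{\left(o \right)} = -2 + 0 = -2$)
$D = 2$ ($D = \left(-1\right) \left(-2\right) = 2$)
$- 3 D \left(-10\right) = \left(-3\right) 2 \left(-10\right) = \left(-6\right) \left(-10\right) = 60$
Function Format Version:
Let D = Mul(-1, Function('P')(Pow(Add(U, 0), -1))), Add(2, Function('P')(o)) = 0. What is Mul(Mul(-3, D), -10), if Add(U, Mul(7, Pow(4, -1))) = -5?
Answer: 60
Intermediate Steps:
U = Rational(-27, 4) (U = Add(Rational(-7, 4), -5) = Rational(-27, 4) ≈ -6.7500)
Function('P')(o) = -2 (Function('P')(o) = Add(-2, 0) = -2)
D = 2 (D = Mul(-1, -2) = 2)
Mul(Mul(-3, D), -10) = Mul(Mul(-3, 2), -10) = Mul(-6, -10) = 60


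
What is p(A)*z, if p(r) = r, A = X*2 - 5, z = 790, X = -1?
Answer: -5530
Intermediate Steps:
A = -7 (A = -1*2 - 5 = -2 - 5 = -7)
p(A)*z = -7*790 = -5530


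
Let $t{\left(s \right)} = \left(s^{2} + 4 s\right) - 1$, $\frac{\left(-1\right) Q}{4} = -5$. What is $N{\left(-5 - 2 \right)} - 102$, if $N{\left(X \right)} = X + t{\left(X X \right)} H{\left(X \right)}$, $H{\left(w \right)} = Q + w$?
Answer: $33639$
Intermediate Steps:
$Q = 20$ ($Q = \left(-4\right) \left(-5\right) = 20$)
$H{\left(w \right)} = 20 + w$
$t{\left(s \right)} = -1 + s^{2} + 4 s$
$N{\left(X \right)} = X + \left(20 + X\right) \left(-1 + X^{4} + 4 X^{2}\right)$ ($N{\left(X \right)} = X + \left(-1 + \left(X X\right)^{2} + 4 X X\right) \left(20 + X\right) = X + \left(-1 + \left(X^{2}\right)^{2} + 4 X^{2}\right) \left(20 + X\right) = X + \left(-1 + X^{4} + 4 X^{2}\right) \left(20 + X\right) = X + \left(20 + X\right) \left(-1 + X^{4} + 4 X^{2}\right)$)
$N{\left(-5 - 2 \right)} - 102 = \left(\left(-5 - 2\right) + \left(20 - 7\right) \left(-1 + \left(-5 - 2\right)^{4} + 4 \left(-5 - 2\right)^{2}\right)\right) - 102 = \left(-7 + \left(20 - 7\right) \left(-1 + \left(-7\right)^{4} + 4 \left(-7\right)^{2}\right)\right) - 102 = \left(-7 + 13 \left(-1 + 2401 + 4 \cdot 49\right)\right) - 102 = \left(-7 + 13 \left(-1 + 2401 + 196\right)\right) - 102 = \left(-7 + 13 \cdot 2596\right) - 102 = \left(-7 + 33748\right) - 102 = 33741 - 102 = 33639$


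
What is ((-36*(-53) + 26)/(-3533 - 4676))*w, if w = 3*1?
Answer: -5802/8209 ≈ -0.70679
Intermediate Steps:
w = 3
((-36*(-53) + 26)/(-3533 - 4676))*w = ((-36*(-53) + 26)/(-3533 - 4676))*3 = ((1908 + 26)/(-8209))*3 = (1934*(-1/8209))*3 = -1934/8209*3 = -5802/8209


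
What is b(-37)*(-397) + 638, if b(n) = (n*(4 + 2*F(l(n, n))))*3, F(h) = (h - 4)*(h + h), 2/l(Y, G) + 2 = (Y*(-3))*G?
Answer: 2992654838954/16883881 ≈ 1.7725e+5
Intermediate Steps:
l(Y, G) = 2/(-2 - 3*G*Y) (l(Y, G) = 2/(-2 + (Y*(-3))*G) = 2/(-2 + (-3*Y)*G) = 2/(-2 - 3*G*Y))
F(h) = 2*h*(-4 + h) (F(h) = (-4 + h)*(2*h) = 2*h*(-4 + h))
b(n) = 3*n*(4 - 8*(-4 - 2/(2 + 3*n²))/(2 + 3*n²)) (b(n) = (n*(4 + 2*(2*(-2/(2 + 3*n*n))*(-4 - 2/(2 + 3*n*n)))))*3 = (n*(4 + 2*(2*(-2/(2 + 3*n²))*(-4 - 2/(2 + 3*n²)))))*3 = (n*(4 + 2*(-4*(-4 - 2/(2 + 3*n²))/(2 + 3*n²))))*3 = (n*(4 - 8*(-4 - 2/(2 + 3*n²))/(2 + 3*n²)))*3 = 3*n*(4 - 8*(-4 - 2/(2 + 3*n²))/(2 + 3*n²)))
b(-37)*(-397) + 638 = ((108*(-37)⁵ + 288*(-37) + 432*(-37)³)/(4 + 9*(-37)⁴ + 12*(-37)²))*(-397) + 638 = ((108*(-69343957) - 10656 + 432*(-50653))/(4 + 9*1874161 + 12*1369))*(-397) + 638 = ((-7489147356 - 10656 - 21882096)/(4 + 16867449 + 16428))*(-397) + 638 = (-7511040108/16883881)*(-397) + 638 = ((1/16883881)*(-7511040108))*(-397) + 638 = -7511040108/16883881*(-397) + 638 = 2981882922876/16883881 + 638 = 2992654838954/16883881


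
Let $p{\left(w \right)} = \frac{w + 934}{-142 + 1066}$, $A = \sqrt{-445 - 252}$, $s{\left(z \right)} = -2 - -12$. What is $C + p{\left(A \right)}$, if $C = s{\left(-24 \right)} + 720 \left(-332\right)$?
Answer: $- \frac{110431393}{462} + \frac{i \sqrt{697}}{924} \approx -2.3903 \cdot 10^{5} + 0.028572 i$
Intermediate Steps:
$s{\left(z \right)} = 10$ ($s{\left(z \right)} = -2 + 12 = 10$)
$A = i \sqrt{697}$ ($A = \sqrt{-697} = i \sqrt{697} \approx 26.401 i$)
$C = -239030$ ($C = 10 + 720 \left(-332\right) = 10 - 239040 = -239030$)
$p{\left(w \right)} = \frac{467}{462} + \frac{w}{924}$ ($p{\left(w \right)} = \frac{934 + w}{924} = \left(934 + w\right) \frac{1}{924} = \frac{467}{462} + \frac{w}{924}$)
$C + p{\left(A \right)} = -239030 + \left(\frac{467}{462} + \frac{i \sqrt{697}}{924}\right) = - \frac{110431393}{462} + \frac{i \sqrt{697}}{924}$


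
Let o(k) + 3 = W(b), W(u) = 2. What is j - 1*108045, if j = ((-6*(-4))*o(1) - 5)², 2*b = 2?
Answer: -107204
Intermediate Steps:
b = 1 (b = (½)*2 = 1)
o(k) = -1 (o(k) = -3 + 2 = -1)
j = 841 (j = (-6*(-4)*(-1) - 5)² = (24*(-1) - 5)² = (-24 - 5)² = (-29)² = 841)
j - 1*108045 = 841 - 1*108045 = 841 - 108045 = -107204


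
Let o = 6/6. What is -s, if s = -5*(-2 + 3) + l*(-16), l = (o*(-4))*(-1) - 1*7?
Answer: -43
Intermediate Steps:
o = 1 (o = 6*(⅙) = 1)
l = -3 (l = (1*(-4))*(-1) - 1*7 = -4*(-1) - 7 = 4 - 7 = -3)
s = 43 (s = -5*(-2 + 3) - 3*(-16) = -5*1 + 48 = -5 + 48 = 43)
-s = -1*43 = -43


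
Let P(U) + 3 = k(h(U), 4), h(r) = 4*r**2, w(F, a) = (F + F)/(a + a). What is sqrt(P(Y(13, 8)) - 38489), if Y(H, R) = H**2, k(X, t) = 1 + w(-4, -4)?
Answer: I*sqrt(38490) ≈ 196.19*I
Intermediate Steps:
w(F, a) = F/a (w(F, a) = (2*F)/((2*a)) = (2*F)*(1/(2*a)) = F/a)
k(X, t) = 2 (k(X, t) = 1 - 4/(-4) = 1 - 4*(-1/4) = 1 + 1 = 2)
P(U) = -1 (P(U) = -3 + 2 = -1)
sqrt(P(Y(13, 8)) - 38489) = sqrt(-1 - 38489) = sqrt(-38490) = I*sqrt(38490)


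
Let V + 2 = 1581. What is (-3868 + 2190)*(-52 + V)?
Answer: -2562306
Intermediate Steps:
V = 1579 (V = -2 + 1581 = 1579)
(-3868 + 2190)*(-52 + V) = (-3868 + 2190)*(-52 + 1579) = -1678*1527 = -2562306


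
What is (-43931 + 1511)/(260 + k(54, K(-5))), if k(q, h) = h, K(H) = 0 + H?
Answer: -2828/17 ≈ -166.35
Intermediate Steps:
K(H) = H
(-43931 + 1511)/(260 + k(54, K(-5))) = (-43931 + 1511)/(260 - 5) = -42420/255 = -42420*1/255 = -2828/17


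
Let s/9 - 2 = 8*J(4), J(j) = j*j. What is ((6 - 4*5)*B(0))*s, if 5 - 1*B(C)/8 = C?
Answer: -655200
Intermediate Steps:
B(C) = 40 - 8*C
J(j) = j²
s = 1170 (s = 18 + 9*(8*4²) = 18 + 9*(8*16) = 18 + 9*128 = 18 + 1152 = 1170)
((6 - 4*5)*B(0))*s = ((6 - 4*5)*(40 - 8*0))*1170 = ((6 - 20)*(40 + 0))*1170 = -14*40*1170 = -560*1170 = -655200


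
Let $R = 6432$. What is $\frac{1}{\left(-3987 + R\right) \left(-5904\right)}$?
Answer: $- \frac{1}{14435280} \approx -6.9275 \cdot 10^{-8}$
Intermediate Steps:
$\frac{1}{\left(-3987 + R\right) \left(-5904\right)} = \frac{1}{\left(-3987 + 6432\right) \left(-5904\right)} = \frac{1}{2445} \left(- \frac{1}{5904}\right) = - \frac{1}{14435280}$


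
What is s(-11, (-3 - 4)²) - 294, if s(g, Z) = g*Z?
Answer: -833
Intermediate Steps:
s(g, Z) = Z*g
s(-11, (-3 - 4)²) - 294 = (-3 - 4)²*(-11) - 294 = (-7)²*(-11) - 294 = 49*(-11) - 294 = -539 - 294 = -833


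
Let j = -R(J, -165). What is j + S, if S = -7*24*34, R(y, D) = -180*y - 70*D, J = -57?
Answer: -27522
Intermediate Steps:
j = -21810 (j = -(-180*(-57) - 70*(-165)) = -(10260 + 11550) = -1*21810 = -21810)
S = -5712 (S = -168*34 = -5712)
j + S = -21810 - 5712 = -27522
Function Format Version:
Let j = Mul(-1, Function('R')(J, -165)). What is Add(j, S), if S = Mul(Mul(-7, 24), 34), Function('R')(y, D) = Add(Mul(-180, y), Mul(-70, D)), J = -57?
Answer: -27522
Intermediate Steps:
j = -21810 (j = Mul(-1, Add(Mul(-180, -57), Mul(-70, -165))) = Mul(-1, Add(10260, 11550)) = Mul(-1, 21810) = -21810)
S = -5712 (S = Mul(-168, 34) = -5712)
Add(j, S) = Add(-21810, -5712) = -27522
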